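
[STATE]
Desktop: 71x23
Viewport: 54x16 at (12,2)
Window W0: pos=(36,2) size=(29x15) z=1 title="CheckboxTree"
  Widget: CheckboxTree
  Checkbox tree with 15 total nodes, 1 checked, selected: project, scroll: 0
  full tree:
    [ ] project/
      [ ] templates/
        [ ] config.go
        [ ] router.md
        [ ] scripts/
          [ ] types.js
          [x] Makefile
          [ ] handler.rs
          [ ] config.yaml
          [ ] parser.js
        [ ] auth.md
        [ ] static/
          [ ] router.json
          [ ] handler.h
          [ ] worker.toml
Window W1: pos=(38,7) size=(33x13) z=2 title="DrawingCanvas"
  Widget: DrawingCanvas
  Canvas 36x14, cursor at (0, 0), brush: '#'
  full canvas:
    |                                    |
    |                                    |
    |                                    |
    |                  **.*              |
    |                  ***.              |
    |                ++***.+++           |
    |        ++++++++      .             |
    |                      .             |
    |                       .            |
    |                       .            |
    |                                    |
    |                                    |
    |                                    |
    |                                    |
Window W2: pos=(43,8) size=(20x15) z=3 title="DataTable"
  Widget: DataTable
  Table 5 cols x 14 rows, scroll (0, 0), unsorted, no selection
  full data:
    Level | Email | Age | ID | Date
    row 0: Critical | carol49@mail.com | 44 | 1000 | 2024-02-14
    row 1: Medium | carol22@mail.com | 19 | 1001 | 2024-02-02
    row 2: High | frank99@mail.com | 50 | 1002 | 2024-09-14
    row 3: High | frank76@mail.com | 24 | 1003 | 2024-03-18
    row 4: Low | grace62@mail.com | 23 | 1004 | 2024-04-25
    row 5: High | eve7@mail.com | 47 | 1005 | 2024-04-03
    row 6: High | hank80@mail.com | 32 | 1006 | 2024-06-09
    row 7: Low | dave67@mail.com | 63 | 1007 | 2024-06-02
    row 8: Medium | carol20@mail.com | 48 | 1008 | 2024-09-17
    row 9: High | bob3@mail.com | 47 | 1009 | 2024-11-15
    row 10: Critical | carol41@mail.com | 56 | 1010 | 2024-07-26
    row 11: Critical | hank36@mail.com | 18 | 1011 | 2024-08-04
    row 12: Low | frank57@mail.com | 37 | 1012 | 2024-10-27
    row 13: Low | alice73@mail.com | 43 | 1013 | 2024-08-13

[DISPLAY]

                        ┏━━━━━━━━━━━━━━━━━━━━━━━━━━━┓ 
                        ┃ CheckboxTree              ┃ 
                        ┠───────────────────────────┨ 
                        ┃>[-] project/              ┃ 
                        ┃   [-] templates/          ┃ 
                        ┃ ┏━━━━━━━━━━━━━━━━━━━━━━━━━━━
                        ┃ ┃ Dra┏━━━━━━━━━━━━━━━━━━┓   
                        ┃ ┠────┃ DataTable        ┃───
                        ┃ ┃+   ┠──────────────────┨   
                        ┃ ┃    ┃Level   │Email    ┃   
                        ┃ ┃    ┃────────┼─────────┃   
                        ┃ ┃    ┃Critical│carol49@m┃   
                        ┃ ┃    ┃Medium  │carol22@m┃   
                        ┃ ┃    ┃High    │frank99@m┃+  
                        ┗━┃    ┃High    │frank76@m┃   
                          ┃    ┃Low     │grace62@m┃   


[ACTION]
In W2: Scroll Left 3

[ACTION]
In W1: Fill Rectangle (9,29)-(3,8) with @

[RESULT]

                        ┏━━━━━━━━━━━━━━━━━━━━━━━━━━━┓ 
                        ┃ CheckboxTree              ┃ 
                        ┠───────────────────────────┨ 
                        ┃>[-] project/              ┃ 
                        ┃   [-] templates/          ┃ 
                        ┃ ┏━━━━━━━━━━━━━━━━━━━━━━━━━━━
                        ┃ ┃ Dra┏━━━━━━━━━━━━━━━━━━┓   
                        ┃ ┠────┃ DataTable        ┃───
                        ┃ ┃+   ┠──────────────────┨   
                        ┃ ┃    ┃Level   │Email    ┃   
                        ┃ ┃    ┃────────┼─────────┃   
                        ┃ ┃    ┃Critical│carol49@m┃@@@
                        ┃ ┃    ┃Medium  │carol22@m┃@@@
                        ┃ ┃    ┃High    │frank99@m┃@@@
                        ┗━┃    ┃High    │frank76@m┃@@@
                          ┃    ┃Low     │grace62@m┃@@@


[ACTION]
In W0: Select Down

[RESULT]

                        ┏━━━━━━━━━━━━━━━━━━━━━━━━━━━┓ 
                        ┃ CheckboxTree              ┃ 
                        ┠───────────────────────────┨ 
                        ┃ [-] project/              ┃ 
                        ┃>  [-] templates/          ┃ 
                        ┃ ┏━━━━━━━━━━━━━━━━━━━━━━━━━━━
                        ┃ ┃ Dra┏━━━━━━━━━━━━━━━━━━┓   
                        ┃ ┠────┃ DataTable        ┃───
                        ┃ ┃+   ┠──────────────────┨   
                        ┃ ┃    ┃Level   │Email    ┃   
                        ┃ ┃    ┃────────┼─────────┃   
                        ┃ ┃    ┃Critical│carol49@m┃@@@
                        ┃ ┃    ┃Medium  │carol22@m┃@@@
                        ┃ ┃    ┃High    │frank99@m┃@@@
                        ┗━┃    ┃High    │frank76@m┃@@@
                          ┃    ┃Low     │grace62@m┃@@@


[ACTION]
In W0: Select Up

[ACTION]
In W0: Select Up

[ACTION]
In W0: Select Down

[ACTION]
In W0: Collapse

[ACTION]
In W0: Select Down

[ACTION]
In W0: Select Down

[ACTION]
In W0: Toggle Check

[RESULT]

                        ┏━━━━━━━━━━━━━━━━━━━━━━━━━━━┓ 
                        ┃ CheckboxTree              ┃ 
                        ┠───────────────────────────┨ 
                        ┃ [x] project/              ┃ 
                        ┃>  [x] templates/          ┃ 
                        ┃ ┏━━━━━━━━━━━━━━━━━━━━━━━━━━━
                        ┃ ┃ Dra┏━━━━━━━━━━━━━━━━━━┓   
                        ┃ ┠────┃ DataTable        ┃───
                        ┃ ┃+   ┠──────────────────┨   
                        ┃ ┃    ┃Level   │Email    ┃   
                        ┃ ┃    ┃────────┼─────────┃   
                        ┃ ┃    ┃Critical│carol49@m┃@@@
                        ┃ ┃    ┃Medium  │carol22@m┃@@@
                        ┃ ┃    ┃High    │frank99@m┃@@@
                        ┗━┃    ┃High    │frank76@m┃@@@
                          ┃    ┃Low     │grace62@m┃@@@


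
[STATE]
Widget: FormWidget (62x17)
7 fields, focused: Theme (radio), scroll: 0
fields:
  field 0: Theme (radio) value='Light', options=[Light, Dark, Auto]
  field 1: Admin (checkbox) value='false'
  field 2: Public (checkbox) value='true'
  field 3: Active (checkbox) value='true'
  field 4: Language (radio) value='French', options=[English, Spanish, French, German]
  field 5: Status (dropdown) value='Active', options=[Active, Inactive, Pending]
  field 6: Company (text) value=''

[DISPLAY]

> Theme:      (●) Light  ( ) Dark  ( ) Auto                   
  Admin:      [ ]                                             
  Public:     [x]                                             
  Active:     [x]                                             
  Language:   ( ) English  ( ) Spanish  (●) French  ( ) German
  Status:     [Active                                       ▼]
  Company:    [                                              ]
                                                              
                                                              
                                                              
                                                              
                                                              
                                                              
                                                              
                                                              
                                                              
                                                              


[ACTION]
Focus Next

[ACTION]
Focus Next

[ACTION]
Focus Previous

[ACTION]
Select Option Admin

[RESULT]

  Theme:      (●) Light  ( ) Dark  ( ) Auto                   
> Admin:      [ ]                                             
  Public:     [x]                                             
  Active:     [x]                                             
  Language:   ( ) English  ( ) Spanish  (●) French  ( ) German
  Status:     [Active                                       ▼]
  Company:    [                                              ]
                                                              
                                                              
                                                              
                                                              
                                                              
                                                              
                                                              
                                                              
                                                              
                                                              


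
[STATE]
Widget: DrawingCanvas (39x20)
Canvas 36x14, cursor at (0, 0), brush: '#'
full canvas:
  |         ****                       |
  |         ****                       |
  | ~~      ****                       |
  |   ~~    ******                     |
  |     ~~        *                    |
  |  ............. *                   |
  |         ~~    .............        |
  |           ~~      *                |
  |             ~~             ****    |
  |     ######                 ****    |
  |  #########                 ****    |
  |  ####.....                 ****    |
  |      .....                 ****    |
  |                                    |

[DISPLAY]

+        ****                          
         ****                          
 ~~      ****                          
   ~~    ******                        
     ~~        *                       
  ............. *                      
         ~~    .............           
           ~~      *                   
             ~~             ****       
     ######                 ****       
  #########                 ****       
  ####.....                 ****       
      .....                 ****       
                                       
                                       
                                       
                                       
                                       
                                       
                                       


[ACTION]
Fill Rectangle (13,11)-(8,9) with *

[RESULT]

+        ****                          
         ****                          
 ~~      ****                          
   ~~    ******                        
     ~~        *                       
  ............. *                      
         ~~    .............           
           ~~      *                   
         *** ~~             ****       
     ####***                ****       
  #######***                ****       
  ####...***                ****       
      ...***                ****       
         ***                           
                                       
                                       
                                       
                                       
                                       
                                       


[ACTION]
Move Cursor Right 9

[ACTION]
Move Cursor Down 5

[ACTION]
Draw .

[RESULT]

         ****                          
         ****                          
 ~~      ****                          
   ~~    ******                        
     ~~        *                       
  ............. *                      
         ~~    .............           
           ~~      *                   
         *** ~~             ****       
     ####***                ****       
  #######***                ****       
  ####...***                ****       
      ...***                ****       
         ***                           
                                       
                                       
                                       
                                       
                                       
                                       


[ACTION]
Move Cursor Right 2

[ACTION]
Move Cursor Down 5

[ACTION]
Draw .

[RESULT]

         ****                          
         ****                          
 ~~      ****                          
   ~~    ******                        
     ~~        *                       
  ............. *                      
         ~~    .............           
           ~~      *                   
         *** ~~             ****       
     ####***                ****       
  #######**.                ****       
  ####...***                ****       
      ...***                ****       
         ***                           
                                       
                                       
                                       
                                       
                                       
                                       


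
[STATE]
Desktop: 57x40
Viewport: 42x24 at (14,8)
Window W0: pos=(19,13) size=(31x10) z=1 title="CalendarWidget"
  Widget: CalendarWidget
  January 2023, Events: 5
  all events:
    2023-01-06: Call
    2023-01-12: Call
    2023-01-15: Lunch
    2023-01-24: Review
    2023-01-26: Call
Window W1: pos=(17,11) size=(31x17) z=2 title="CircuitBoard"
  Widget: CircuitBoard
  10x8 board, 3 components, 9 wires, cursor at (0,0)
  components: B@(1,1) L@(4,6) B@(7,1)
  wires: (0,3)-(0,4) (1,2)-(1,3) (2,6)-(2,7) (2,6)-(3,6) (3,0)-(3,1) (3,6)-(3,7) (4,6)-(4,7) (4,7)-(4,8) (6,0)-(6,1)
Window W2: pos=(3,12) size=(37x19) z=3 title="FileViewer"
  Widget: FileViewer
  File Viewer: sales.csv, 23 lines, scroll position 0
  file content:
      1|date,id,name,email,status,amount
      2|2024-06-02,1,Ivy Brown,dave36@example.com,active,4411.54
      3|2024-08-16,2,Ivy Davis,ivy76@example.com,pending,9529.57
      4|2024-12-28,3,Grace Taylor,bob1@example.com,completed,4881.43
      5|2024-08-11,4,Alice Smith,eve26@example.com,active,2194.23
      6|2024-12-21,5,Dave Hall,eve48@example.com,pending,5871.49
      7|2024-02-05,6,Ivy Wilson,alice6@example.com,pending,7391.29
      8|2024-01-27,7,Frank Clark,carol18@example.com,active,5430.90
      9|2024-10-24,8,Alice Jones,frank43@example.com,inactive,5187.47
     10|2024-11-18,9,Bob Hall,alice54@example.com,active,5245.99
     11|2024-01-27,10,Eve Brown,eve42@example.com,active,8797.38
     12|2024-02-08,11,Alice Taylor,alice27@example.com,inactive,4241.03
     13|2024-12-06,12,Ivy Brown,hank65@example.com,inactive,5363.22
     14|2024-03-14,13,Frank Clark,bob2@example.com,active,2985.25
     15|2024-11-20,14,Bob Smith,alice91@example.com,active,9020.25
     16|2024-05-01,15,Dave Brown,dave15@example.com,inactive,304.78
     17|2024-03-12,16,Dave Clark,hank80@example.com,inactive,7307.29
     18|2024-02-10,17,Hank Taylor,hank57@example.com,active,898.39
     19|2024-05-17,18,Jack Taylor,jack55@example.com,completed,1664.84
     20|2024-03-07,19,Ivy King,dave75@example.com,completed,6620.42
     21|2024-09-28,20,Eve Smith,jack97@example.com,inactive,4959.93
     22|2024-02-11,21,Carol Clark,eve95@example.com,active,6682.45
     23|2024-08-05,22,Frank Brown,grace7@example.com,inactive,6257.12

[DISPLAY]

                                          
                                          
                                          
   ┏━━━━━━━━━━━━━━━━━━━━━━━━━━━━━┓        
━━━━━━━━━━━━━━━━━━━━━━━━━┓       ┃        
r                        ┃───────┨━┓      
─────────────────────────┨       ┃ ┃      
me,email,status,amount  ▲┃       ┃─┨      
,1,Ivy Brown,dave36@exam█┃       ┃ ┃      
,2,Ivy Davis,ivy76@examp░┃       ┃ ┃      
,3,Grace Taylor,bob1@exa░┃       ┃ ┃      
,4,Alice Smith,eve26@exa░┃      ·┃ ┃      
,5,Dave Hall,eve48@examp░┃      │┃ ┃      
,6,Ivy Wilson,alice6@exa░┃      ·┃ ┃      
,7,Frank Clark,carol18@e░┃       ┃━┛      
,8,Alice Jones,frank43@e░┃      L┃        
,9,Bob Hall,alice54@exam░┃       ┃        
,10,Eve Brown,eve42@exam░┃       ┃        
,11,Alice Taylor,alice27░┃       ┃        
,12,Ivy Brown,hank65@exa░┃━━━━━━━┛        
,13,Frank Clark,bob2@exa░┃                
,14,Bob Smith,alice91@ex▼┃                
━━━━━━━━━━━━━━━━━━━━━━━━━┛                
                                          


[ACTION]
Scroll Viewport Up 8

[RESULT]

                                          
                                          
                                          
                                          
                                          
                                          
                                          
                                          
                                          
                                          
                                          
   ┏━━━━━━━━━━━━━━━━━━━━━━━━━━━━━┓        
━━━━━━━━━━━━━━━━━━━━━━━━━┓       ┃        
r                        ┃───────┨━┓      
─────────────────────────┨       ┃ ┃      
me,email,status,amount  ▲┃       ┃─┨      
,1,Ivy Brown,dave36@exam█┃       ┃ ┃      
,2,Ivy Davis,ivy76@examp░┃       ┃ ┃      
,3,Grace Taylor,bob1@exa░┃       ┃ ┃      
,4,Alice Smith,eve26@exa░┃      ·┃ ┃      
,5,Dave Hall,eve48@examp░┃      │┃ ┃      
,6,Ivy Wilson,alice6@exa░┃      ·┃ ┃      
,7,Frank Clark,carol18@e░┃       ┃━┛      
,8,Alice Jones,frank43@e░┃      L┃        


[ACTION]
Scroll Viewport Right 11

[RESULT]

                                          
                                          
                                          
                                          
                                          
                                          
                                          
                                          
                                          
                                          
                                          
  ┏━━━━━━━━━━━━━━━━━━━━━━━━━━━━━┓         
━━━━━━━━━━━━━━━━━━━━━━━━┓       ┃         
                        ┃───────┨━┓       
────────────────────────┨       ┃ ┃       
e,email,status,amount  ▲┃       ┃─┨       
1,Ivy Brown,dave36@exam█┃       ┃ ┃       
2,Ivy Davis,ivy76@examp░┃       ┃ ┃       
3,Grace Taylor,bob1@exa░┃       ┃ ┃       
4,Alice Smith,eve26@exa░┃      ·┃ ┃       
5,Dave Hall,eve48@examp░┃      │┃ ┃       
6,Ivy Wilson,alice6@exa░┃      ·┃ ┃       
7,Frank Clark,carol18@e░┃       ┃━┛       
8,Alice Jones,frank43@e░┃      L┃         


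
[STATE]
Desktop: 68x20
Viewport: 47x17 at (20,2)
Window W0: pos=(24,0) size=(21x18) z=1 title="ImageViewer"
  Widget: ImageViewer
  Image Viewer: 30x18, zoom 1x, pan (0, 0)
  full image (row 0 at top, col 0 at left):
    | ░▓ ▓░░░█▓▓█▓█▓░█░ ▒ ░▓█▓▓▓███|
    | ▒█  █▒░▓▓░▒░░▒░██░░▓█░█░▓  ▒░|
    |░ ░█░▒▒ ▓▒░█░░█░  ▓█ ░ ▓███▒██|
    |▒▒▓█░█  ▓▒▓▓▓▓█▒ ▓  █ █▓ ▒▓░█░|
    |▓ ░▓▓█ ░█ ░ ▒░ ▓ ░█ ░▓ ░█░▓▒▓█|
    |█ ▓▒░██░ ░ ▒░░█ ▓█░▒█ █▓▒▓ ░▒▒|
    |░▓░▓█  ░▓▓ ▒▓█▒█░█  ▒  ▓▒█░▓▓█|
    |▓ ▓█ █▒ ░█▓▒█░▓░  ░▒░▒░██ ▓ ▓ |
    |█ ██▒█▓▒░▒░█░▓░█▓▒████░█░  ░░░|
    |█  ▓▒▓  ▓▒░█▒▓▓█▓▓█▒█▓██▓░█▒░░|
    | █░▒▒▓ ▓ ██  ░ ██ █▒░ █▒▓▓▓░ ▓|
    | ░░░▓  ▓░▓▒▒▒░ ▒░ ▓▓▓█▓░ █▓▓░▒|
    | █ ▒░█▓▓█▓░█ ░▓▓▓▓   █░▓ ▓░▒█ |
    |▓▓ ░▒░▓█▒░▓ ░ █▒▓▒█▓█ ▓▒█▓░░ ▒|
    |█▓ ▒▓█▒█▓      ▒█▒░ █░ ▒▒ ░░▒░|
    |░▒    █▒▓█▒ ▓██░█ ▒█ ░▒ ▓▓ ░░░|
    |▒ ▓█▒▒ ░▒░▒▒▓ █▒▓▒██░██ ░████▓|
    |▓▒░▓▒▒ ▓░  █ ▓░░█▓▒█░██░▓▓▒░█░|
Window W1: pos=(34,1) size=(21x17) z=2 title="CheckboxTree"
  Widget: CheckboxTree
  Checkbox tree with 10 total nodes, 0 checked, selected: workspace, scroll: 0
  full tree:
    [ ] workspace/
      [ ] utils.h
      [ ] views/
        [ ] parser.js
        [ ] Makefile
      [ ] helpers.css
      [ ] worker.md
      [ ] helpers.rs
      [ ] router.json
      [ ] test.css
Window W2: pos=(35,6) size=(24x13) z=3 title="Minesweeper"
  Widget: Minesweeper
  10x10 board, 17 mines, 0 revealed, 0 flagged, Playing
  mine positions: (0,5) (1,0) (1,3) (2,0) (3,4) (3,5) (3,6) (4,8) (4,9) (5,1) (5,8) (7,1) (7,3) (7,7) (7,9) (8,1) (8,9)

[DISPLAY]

    ┠─────────┃ CheckboxTree      ┃            
    ┃ ░▓ ▓░░░█┠───────────────────┨            
    ┃ ▒█  █▒░▓┃>[ ] workspace/    ┃            
    ┃░ ░█░▒▒ ▓┃   [ ] utils.h     ┃            
    ┃▒▒▓█░█  ▓┃┏━━━━━━━━━━━━━━━━━━━━━━┓        
    ┃▓ ░▓▓█ ░█┃┃ Minesweeper          ┃        
    ┃█ ▓▒░██░ ┃┠──────────────────────┨        
    ┃░▓░▓█  ░▓┃┃■■■■■■■■■■            ┃        
    ┃▓ ▓█ █▒ ░┃┃■■■■■■■■■■            ┃        
    ┃█ ██▒█▓▒░┃┃■■■■■■■■■■            ┃        
    ┃█  ▓▒▓  ▓┃┃■■■■■■■■■■            ┃        
    ┃ █░▒▒▓ ▓ ┃┃■■■■■■■■■■            ┃        
    ┃ ░░░▓  ▓░┃┃■■■■■■■■■■            ┃        
    ┃ █ ▒░█▓▓█┃┃■■■■■■■■■■            ┃        
    ┃▓▓ ░▒░▓█▒┃┃■■■■■■■■■■            ┃        
    ┗━━━━━━━━━┗┃■■■■■■■■■■            ┃        
               ┗━━━━━━━━━━━━━━━━━━━━━━┛        


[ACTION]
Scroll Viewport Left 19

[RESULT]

                       ┠─────────┃ CheckboxTree
                       ┃ ░▓ ▓░░░█┠─────────────
                       ┃ ▒█  █▒░▓┃>[ ] workspac
                       ┃░ ░█░▒▒ ▓┃   [ ] utils.
                       ┃▒▒▓█░█  ▓┃┏━━━━━━━━━━━━
                       ┃▓ ░▓▓█ ░█┃┃ Minesweeper
                       ┃█ ▓▒░██░ ┃┠────────────
                       ┃░▓░▓█  ░▓┃┃■■■■■■■■■■  
                       ┃▓ ▓█ █▒ ░┃┃■■■■■■■■■■  
                       ┃█ ██▒█▓▒░┃┃■■■■■■■■■■  
                       ┃█  ▓▒▓  ▓┃┃■■■■■■■■■■  
                       ┃ █░▒▒▓ ▓ ┃┃■■■■■■■■■■  
                       ┃ ░░░▓  ▓░┃┃■■■■■■■■■■  
                       ┃ █ ▒░█▓▓█┃┃■■■■■■■■■■  
                       ┃▓▓ ░▒░▓█▒┃┃■■■■■■■■■■  
                       ┗━━━━━━━━━┗┃■■■■■■■■■■  
                                  ┗━━━━━━━━━━━━


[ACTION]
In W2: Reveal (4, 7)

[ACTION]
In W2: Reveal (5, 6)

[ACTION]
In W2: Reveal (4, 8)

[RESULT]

                       ┠─────────┃ CheckboxTree
                       ┃ ░▓ ▓░░░█┠─────────────
                       ┃ ▒█  █▒░▓┃>[ ] workspac
                       ┃░ ░█░▒▒ ▓┃   [ ] utils.
                       ┃▒▒▓█░█  ▓┃┏━━━━━━━━━━━━
                       ┃▓ ░▓▓█ ░█┃┃ Minesweeper
                       ┃█ ▓▒░██░ ┃┠────────────
                       ┃░▓░▓█  ░▓┃┃■■■■■✹■■■■  
                       ┃▓ ▓█ █▒ ░┃┃✹■■✹■■■■■■  
                       ┃█ ██▒█▓▒░┃┃✹■■■■■■■■■  
                       ┃█  ▓▒▓  ▓┃┃■■■■✹✹✹■■■  
                       ┃ █░▒▒▓ ▓ ┃┃■■112323✹✹  
                       ┃ ░░░▓  ▓░┃┃■✹1    2✹■  
                       ┃ █ ▒░█▓▓█┃┃■■311 12■■  
                       ┃▓▓ ░▒░▓█▒┃┃■✹■✹1 1✹■✹  
                       ┗━━━━━━━━━┗┃■✹311 113✹  
                                  ┗━━━━━━━━━━━━


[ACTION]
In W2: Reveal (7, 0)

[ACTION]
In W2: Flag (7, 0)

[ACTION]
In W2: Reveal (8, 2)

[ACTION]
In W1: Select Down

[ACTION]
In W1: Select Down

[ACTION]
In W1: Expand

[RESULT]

                       ┠─────────┃ CheckboxTree
                       ┃ ░▓ ▓░░░█┠─────────────
                       ┃ ▒█  █▒░▓┃ [ ] workspac
                       ┃░ ░█░▒▒ ▓┃   [ ] utils.
                       ┃▒▒▓█░█  ▓┃┏━━━━━━━━━━━━
                       ┃▓ ░▓▓█ ░█┃┃ Minesweeper
                       ┃█ ▓▒░██░ ┃┠────────────
                       ┃░▓░▓█  ░▓┃┃■■■■■✹■■■■  
                       ┃▓ ▓█ █▒ ░┃┃✹■■✹■■■■■■  
                       ┃█ ██▒█▓▒░┃┃✹■■■■■■■■■  
                       ┃█  ▓▒▓  ▓┃┃■■■■✹✹✹■■■  
                       ┃ █░▒▒▓ ▓ ┃┃■■112323✹✹  
                       ┃ ░░░▓  ▓░┃┃■✹1    2✹■  
                       ┃ █ ▒░█▓▓█┃┃■■311 12■■  
                       ┃▓▓ ░▒░▓█▒┃┃■✹■✹1 1✹■✹  
                       ┗━━━━━━━━━┗┃■✹311 113✹  
                                  ┗━━━━━━━━━━━━


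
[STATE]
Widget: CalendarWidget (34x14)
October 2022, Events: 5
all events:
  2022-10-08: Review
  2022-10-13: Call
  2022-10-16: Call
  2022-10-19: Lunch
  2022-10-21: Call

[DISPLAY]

           October 2022           
Mo Tu We Th Fr Sa Su              
                1  2              
 3  4  5  6  7  8*  9             
10 11 12 13* 14 15 16*            
17 18 19* 20 21* 22 23            
24 25 26 27 28 29 30              
31                                
                                  
                                  
                                  
                                  
                                  
                                  


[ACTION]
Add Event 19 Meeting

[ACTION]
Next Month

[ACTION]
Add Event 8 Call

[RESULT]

          November 2022           
Mo Tu We Th Fr Sa Su              
    1  2  3  4  5  6              
 7  8*  9 10 11 12 13             
14 15 16 17 18 19 20              
21 22 23 24 25 26 27              
28 29 30                          
                                  
                                  
                                  
                                  
                                  
                                  
                                  


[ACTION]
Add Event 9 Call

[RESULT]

          November 2022           
Mo Tu We Th Fr Sa Su              
    1  2  3  4  5  6              
 7  8*  9* 10 11 12 13            
14 15 16 17 18 19 20              
21 22 23 24 25 26 27              
28 29 30                          
                                  
                                  
                                  
                                  
                                  
                                  
                                  


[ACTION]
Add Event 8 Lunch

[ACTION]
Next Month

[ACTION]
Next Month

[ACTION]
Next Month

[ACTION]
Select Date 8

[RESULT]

          February 2023           
Mo Tu We Th Fr Sa Su              
       1  2  3  4  5              
 6  7 [ 8]  9 10 11 12            
13 14 15 16 17 18 19              
20 21 22 23 24 25 26              
27 28                             
                                  
                                  
                                  
                                  
                                  
                                  
                                  


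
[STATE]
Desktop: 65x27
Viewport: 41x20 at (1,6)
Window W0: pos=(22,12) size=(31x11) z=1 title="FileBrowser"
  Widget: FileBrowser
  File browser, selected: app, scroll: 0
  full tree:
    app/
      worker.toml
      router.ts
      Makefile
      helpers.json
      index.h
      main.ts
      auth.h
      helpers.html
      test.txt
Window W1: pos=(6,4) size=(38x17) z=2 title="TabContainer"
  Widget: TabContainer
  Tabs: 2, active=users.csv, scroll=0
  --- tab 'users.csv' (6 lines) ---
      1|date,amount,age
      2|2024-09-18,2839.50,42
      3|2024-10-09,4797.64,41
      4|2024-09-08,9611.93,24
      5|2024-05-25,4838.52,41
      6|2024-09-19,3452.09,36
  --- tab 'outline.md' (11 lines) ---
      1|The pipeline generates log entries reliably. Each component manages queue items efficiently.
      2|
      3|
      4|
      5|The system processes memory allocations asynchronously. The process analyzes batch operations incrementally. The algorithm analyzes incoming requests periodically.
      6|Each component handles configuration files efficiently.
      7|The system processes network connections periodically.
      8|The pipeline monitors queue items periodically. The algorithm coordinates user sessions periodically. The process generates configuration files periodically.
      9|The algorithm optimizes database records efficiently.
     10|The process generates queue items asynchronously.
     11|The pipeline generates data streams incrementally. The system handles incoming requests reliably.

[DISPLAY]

     ┠───────────────────────────────────
     ┃[users.csv]│ outline.md            
     ┃───────────────────────────────────
     ┃date,amount,age                    
     ┃2024-09-18,2839.50,42              
     ┃2024-10-09,4797.64,41              
     ┃2024-09-08,9611.93,24              
     ┃2024-05-25,4838.52,41              
     ┃2024-09-19,3452.09,36              
     ┃                                   
     ┃                                   
     ┃                                   
     ┃                                   
     ┃                                   
     ┗━━━━━━━━━━━━━━━━━━━━━━━━━━━━━━━━━━━
                     ┃    main.ts        
                     ┗━━━━━━━━━━━━━━━━━━━
                                         
                                         
                                         


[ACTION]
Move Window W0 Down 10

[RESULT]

     ┠───────────────────────────────────
     ┃[users.csv]│ outline.md            
     ┃───────────────────────────────────
     ┃date,amount,age                    
     ┃2024-09-18,2839.50,42              
     ┃2024-10-09,4797.64,41              
     ┃2024-09-08,9611.93,24              
     ┃2024-05-25,4838.52,41              
     ┃2024-09-19,3452.09,36              
     ┃                                   
     ┃                                   
     ┃                                   
     ┃                                   
     ┃                                   
     ┗━━━━━━━━━━━━━━━━━━━━━━━━━━━━━━━━━━━
                     ┃    router.ts      
                     ┃    Makefile       
                     ┃    helpers.json   
                     ┃    index.h        
                     ┃    main.ts        


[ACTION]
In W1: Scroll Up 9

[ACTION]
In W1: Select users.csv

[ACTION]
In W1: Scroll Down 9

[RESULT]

     ┠───────────────────────────────────
     ┃[users.csv]│ outline.md            
     ┃───────────────────────────────────
     ┃2024-09-19,3452.09,36              
     ┃                                   
     ┃                                   
     ┃                                   
     ┃                                   
     ┃                                   
     ┃                                   
     ┃                                   
     ┃                                   
     ┃                                   
     ┃                                   
     ┗━━━━━━━━━━━━━━━━━━━━━━━━━━━━━━━━━━━
                     ┃    router.ts      
                     ┃    Makefile       
                     ┃    helpers.json   
                     ┃    index.h        
                     ┃    main.ts        


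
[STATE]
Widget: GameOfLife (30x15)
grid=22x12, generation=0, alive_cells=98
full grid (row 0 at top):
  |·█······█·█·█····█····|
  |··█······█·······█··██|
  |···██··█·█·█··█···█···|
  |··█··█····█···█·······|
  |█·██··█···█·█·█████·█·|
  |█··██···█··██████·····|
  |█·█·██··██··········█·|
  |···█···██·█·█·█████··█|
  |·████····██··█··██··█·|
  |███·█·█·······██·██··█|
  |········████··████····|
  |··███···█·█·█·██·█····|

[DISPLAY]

Gen: 0                        
·█······█·█·█····█····        
··█······█·······█··██        
···██··█·█·█··█···█···        
··█··█····█···█·······        
█·██··█···█·█·█████·█·        
█··██···█··██████·····        
█·█·██··██··········█·        
···█···██·█·█·█████··█        
·████····██··█··██··█·        
███·█·█·······██·██··█        
········████··████····        
··███···█·█·█·██·█····        
                              
                              


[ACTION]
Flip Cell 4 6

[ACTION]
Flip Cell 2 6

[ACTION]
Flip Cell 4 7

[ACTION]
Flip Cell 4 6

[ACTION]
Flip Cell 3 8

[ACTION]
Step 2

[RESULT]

Gen: 2                        
········█·█···········        
··█··█·█·█············        
·····█·█·█·········█··        
·█········██·····██···        
··█··█··█·█·██···█·█··        
··█·····█·█·█·········        
·█···█·█·····██···█···        
·█···█·█·····██···█··█        
·······█·····█·······█        
···█···············██·        
···█·████·██·██·······        
····█··██·██··········        
                              
                              


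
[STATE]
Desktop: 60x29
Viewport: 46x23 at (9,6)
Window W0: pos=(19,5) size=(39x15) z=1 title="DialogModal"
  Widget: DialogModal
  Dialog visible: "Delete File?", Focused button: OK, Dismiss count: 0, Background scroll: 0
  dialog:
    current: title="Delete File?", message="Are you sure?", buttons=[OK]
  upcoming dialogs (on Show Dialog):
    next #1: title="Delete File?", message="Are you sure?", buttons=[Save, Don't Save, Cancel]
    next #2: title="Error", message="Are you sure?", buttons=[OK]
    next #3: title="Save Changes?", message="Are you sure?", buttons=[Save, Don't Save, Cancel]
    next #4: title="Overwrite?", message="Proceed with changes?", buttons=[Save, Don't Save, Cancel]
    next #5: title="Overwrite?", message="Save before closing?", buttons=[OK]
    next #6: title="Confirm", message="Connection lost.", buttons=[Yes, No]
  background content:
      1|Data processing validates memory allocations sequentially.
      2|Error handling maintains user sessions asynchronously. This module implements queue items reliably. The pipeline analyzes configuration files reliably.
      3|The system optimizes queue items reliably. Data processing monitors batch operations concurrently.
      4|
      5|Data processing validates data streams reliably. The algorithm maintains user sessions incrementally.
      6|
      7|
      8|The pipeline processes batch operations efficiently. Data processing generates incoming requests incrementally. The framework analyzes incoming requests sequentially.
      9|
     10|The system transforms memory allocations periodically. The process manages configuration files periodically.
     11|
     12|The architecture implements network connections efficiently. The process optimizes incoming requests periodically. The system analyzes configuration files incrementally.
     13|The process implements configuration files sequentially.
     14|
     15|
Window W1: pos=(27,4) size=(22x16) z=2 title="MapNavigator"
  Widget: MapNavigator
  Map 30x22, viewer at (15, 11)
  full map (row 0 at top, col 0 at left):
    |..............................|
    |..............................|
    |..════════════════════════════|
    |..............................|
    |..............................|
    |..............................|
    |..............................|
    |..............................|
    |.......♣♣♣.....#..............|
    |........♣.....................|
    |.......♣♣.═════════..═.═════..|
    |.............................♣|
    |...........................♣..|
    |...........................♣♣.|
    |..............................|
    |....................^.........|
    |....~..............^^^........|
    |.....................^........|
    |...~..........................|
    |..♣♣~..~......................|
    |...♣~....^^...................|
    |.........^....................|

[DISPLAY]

          ┃ Dialog┠────────────────────┨      
          ┠───────┃....................┃──────
          ┃Data pr┃....................┃ory al
          ┃Error h┃....................┃ sessi
          ┃The sys┃..♣♣♣.....#.........┃ems re
          ┃       ┃...♣................┃      
          ┃Data pr┃..♣♣.═════════..═.══┃a stre
          ┃       ┃..........@.........┃      
          ┃       ┃....................┃      
          ┃The pip┃....................┃operat
          ┃       ┃....................┃      
          ┃The sys┃...............^....┃alloca
          ┃       ┃..............^^^...┃      
          ┗━━━━━━━┗━━━━━━━━━━━━━━━━━━━━┛━━━━━━
                                              
                                              
                                              
                                              
                                              
                                              
                                              
                                              
                                              


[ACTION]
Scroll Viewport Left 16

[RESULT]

                   ┃ Dialog┠──────────────────
                   ┠───────┃..................
                   ┃Data pr┃..................
                   ┃Error h┃..................
                   ┃The sys┃..♣♣♣.....#.......
                   ┃       ┃...♣..............
                   ┃Data pr┃..♣♣.═════════..═.
                   ┃       ┃..........@.......
                   ┃       ┃..................
                   ┃The pip┃..................
                   ┃       ┃..................
                   ┃The sys┃...............^..
                   ┃       ┃..............^^^.
                   ┗━━━━━━━┗━━━━━━━━━━━━━━━━━━
                                              
                                              
                                              
                                              
                                              
                                              
                                              
                                              
                                              


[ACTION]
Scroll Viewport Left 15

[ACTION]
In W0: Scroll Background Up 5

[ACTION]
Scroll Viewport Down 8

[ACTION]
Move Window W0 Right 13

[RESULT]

                     ┃ Dial┠──────────────────
                     ┠─────┃..................
                     ┃Data ┃..................
                     ┃Error┃..................
                     ┃The s┃..♣♣♣.....#.......
                     ┃     ┃...♣..............
                     ┃Data ┃..♣♣.═════════..═.
                     ┃     ┃..........@.......
                     ┃     ┃..................
                     ┃The p┃..................
                     ┃     ┃..................
                     ┃The s┃...............^..
                     ┃     ┃..............^^^.
                     ┗━━━━━┗━━━━━━━━━━━━━━━━━━
                                              
                                              
                                              
                                              
                                              
                                              
                                              
                                              
                                              
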